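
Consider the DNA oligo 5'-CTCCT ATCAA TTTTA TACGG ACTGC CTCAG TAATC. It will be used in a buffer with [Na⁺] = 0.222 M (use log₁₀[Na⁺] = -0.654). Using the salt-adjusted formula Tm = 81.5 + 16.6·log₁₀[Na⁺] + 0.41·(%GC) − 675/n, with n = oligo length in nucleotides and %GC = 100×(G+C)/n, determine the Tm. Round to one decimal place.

67.8°C

Length n = 35. Scanning the sequence gives T=12, A=9, C=10, G=4.
G+C = 14, so %GC = 14/35 × 100 = 40%
Salt term: 16.6 × (-0.654) = -10.856
GC term: 0.41 × 40 = 16.4; length term: −675/35 = −19.286
Tm = 81.5 + (-10.856) + 16.4 − 19.286 = 67.758 → 67.8°C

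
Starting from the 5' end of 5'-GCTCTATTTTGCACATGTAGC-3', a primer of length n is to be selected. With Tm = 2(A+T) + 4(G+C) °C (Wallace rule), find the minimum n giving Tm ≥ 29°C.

First 10 bases: GCTCTATTTT → Tm = 26°C (< 29°C)
First 11 bases: GCTCTATTTTG → Tm = 30°C (≥ 29°C)
Each additional base adds 2°C (A/T) or 4°C (G/C), so Tm is non-decreasing in n; n = 11 is the first length to reach 29°C.

n = 11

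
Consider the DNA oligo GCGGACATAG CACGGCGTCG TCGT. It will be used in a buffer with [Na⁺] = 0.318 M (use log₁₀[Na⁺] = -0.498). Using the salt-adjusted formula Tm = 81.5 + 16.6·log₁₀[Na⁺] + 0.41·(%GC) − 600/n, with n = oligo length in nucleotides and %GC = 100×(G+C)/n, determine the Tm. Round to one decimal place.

75.6°C

Length n = 24. T=4, A=4, C=7, G=9
G+C = 16, so %GC = 16/24 × 100 = 66.667%
Salt term: 16.6 × (-0.498) = -8.267
GC term: 0.41 × 66.667 = 27.333; length term: −600/24 = −25
Tm = 81.5 + (-8.267) + 27.333 − 25 = 75.566 → 75.6°C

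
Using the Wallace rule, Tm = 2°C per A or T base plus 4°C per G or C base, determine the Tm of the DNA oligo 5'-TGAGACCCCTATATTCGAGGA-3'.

62°C

T=5, G=5, C=5, A=6
AT pairs contribute 11, GC pairs contribute 10.
Tm = 2(11) + 4(10) = 22 + 40 = 62°C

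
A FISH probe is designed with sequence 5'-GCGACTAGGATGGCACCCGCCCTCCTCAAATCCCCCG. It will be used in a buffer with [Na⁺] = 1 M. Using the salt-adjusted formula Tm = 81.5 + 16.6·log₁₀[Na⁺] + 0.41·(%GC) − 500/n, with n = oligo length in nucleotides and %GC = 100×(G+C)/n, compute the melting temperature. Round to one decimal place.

95.7°C

Length n = 37. Counting bases: T=5, A=7, C=17, G=8
G+C = 25, so %GC = 25/37 × 100 = 67.568%
Salt term: 16.6 × (0) = 0
GC term: 0.41 × 67.568 = 27.703; length term: −500/37 = −13.514
Tm = 81.5 + (0) + 27.703 − 13.514 = 95.689 → 95.7°C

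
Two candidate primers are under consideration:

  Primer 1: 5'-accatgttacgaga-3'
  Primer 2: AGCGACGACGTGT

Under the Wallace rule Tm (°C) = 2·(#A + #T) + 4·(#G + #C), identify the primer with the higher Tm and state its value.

Primer 1: A+T=8, G+C=6 → Tm = 2(8)+4(6) = 40°C
Primer 2: A+T=5, G+C=8 → Tm = 2(5)+4(8) = 42°C
40°C vs 42°C → primer 2 is higher.

Primer 2, 42°C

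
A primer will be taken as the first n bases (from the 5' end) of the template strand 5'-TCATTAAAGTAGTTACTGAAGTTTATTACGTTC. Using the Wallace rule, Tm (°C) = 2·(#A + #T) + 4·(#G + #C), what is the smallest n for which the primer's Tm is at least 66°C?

First 26 bases: TCATTAAAGTAGTTACTGAAGTTTAT → Tm = 64°C (< 66°C)
First 27 bases: TCATTAAAGTAGTTACTGAAGTTTATT → Tm = 66°C (≥ 66°C)
Since every base adds ≥2°C, Tm only increases with n, so the threshold is first crossed at n = 27.

n = 27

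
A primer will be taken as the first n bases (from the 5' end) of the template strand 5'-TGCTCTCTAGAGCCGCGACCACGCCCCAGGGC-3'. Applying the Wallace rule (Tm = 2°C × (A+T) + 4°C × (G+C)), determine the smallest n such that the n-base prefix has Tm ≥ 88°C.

n = 26

First 25 bases: TGCTCTCTAGAGCCGCGACCACGCC → Tm = 84°C (< 88°C)
First 26 bases: TGCTCTCTAGAGCCGCGACCACGCCC → Tm = 88°C (≥ 88°C)
Since every base adds ≥2°C, Tm only increases with n, so the threshold is first crossed at n = 26.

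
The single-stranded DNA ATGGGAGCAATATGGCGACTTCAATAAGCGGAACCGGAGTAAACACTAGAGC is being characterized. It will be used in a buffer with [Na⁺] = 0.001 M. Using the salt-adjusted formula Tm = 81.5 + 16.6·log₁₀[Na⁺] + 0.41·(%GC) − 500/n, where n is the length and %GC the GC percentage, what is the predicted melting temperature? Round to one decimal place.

41.8°C

Length n = 52. Scanning the sequence gives A=19, C=10, T=8, G=15.
G+C = 25, so %GC = 25/52 × 100 = 48.077%
Salt term: 16.6 × (-3) = -49.8
GC term: 0.41 × 48.077 = 19.712; length term: −500/52 = −9.615
Tm = 81.5 + (-49.8) + 19.712 − 9.615 = 41.797 → 41.8°C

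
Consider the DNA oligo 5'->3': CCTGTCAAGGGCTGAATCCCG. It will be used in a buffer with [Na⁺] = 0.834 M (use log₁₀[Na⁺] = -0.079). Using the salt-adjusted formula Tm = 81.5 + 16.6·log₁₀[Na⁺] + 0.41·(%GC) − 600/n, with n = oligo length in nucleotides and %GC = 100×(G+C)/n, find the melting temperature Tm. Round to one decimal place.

Length n = 21. A=4, C=7, G=6, T=4
G+C = 13, so %GC = 13/21 × 100 = 61.905%
Salt term: 16.6 × (-0.079) = -1.311
GC term: 0.41 × 61.905 = 25.381; length term: −600/21 = −28.571
Tm = 81.5 + (-1.311) + 25.381 − 28.571 = 76.999 → 77.0°C

77.0°C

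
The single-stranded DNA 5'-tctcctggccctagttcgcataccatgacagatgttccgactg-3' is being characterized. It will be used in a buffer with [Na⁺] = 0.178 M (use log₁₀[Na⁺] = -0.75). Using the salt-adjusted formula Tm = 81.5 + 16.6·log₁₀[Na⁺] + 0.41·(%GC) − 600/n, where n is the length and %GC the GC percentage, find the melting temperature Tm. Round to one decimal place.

Length n = 43. Base counts: T=12, C=14, A=8, G=9
G+C = 23, so %GC = 23/43 × 100 = 53.488%
Salt term: 16.6 × (-0.75) = -12.45
GC term: 0.41 × 53.488 = 21.93; length term: −600/43 = −13.953
Tm = 81.5 + (-12.45) + 21.93 − 13.953 = 77.027 → 77.0°C

77.0°C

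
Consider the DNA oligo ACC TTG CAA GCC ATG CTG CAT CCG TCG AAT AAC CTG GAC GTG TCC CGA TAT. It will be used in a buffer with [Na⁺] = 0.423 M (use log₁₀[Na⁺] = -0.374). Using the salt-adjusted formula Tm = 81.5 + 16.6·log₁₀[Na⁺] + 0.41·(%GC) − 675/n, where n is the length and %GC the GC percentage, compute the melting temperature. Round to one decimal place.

Length n = 51. T=12, G=11, A=12, C=16
G+C = 27, so %GC = 27/51 × 100 = 52.941%
Salt term: 16.6 × (-0.374) = -6.208
GC term: 0.41 × 52.941 = 21.706; length term: −675/51 = −13.235
Tm = 81.5 + (-6.208) + 21.706 − 13.235 = 83.763 → 83.8°C

83.8°C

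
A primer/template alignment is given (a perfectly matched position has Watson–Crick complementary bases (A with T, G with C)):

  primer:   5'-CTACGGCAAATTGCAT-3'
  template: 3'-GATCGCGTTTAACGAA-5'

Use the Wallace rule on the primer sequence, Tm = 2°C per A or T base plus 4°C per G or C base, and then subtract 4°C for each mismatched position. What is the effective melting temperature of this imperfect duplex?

34°C

Primer base counts: A=5, T=4, G=3, C=4 → A+T=9, G+C=7
Perfect-match Tm = 2(9) + 4(7) = 18 + 28 = 46°C
Mismatches (positions where the bases are not complementary): 3 (at positions 4, 5, 15)
Effective Tm = 46 − 3×4 = 46 − 12 = 34°C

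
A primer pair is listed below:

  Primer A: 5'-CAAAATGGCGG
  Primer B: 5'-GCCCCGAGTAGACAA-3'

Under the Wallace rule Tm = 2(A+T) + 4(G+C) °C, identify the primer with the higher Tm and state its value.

Primer B, 48°C

Primer A: A+T=5, G+C=6 → Tm = 2(5)+4(6) = 34°C
Primer B: A+T=6, G+C=9 → Tm = 2(6)+4(9) = 48°C
34°C vs 48°C → primer B is higher.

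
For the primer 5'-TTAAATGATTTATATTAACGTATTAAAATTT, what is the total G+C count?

Base counts: T=15, C=1, G=2, A=13
G+C = 2 + 1 = 3

3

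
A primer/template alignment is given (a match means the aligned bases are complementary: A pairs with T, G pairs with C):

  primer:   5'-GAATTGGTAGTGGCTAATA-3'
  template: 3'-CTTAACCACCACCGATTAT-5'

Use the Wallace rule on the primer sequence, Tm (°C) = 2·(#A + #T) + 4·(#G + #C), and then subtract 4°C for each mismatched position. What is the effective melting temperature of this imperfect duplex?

48°C

Primer base counts: A=6, T=6, G=6, C=1 → A+T=12, G+C=7
Perfect-match Tm = 2(12) + 4(7) = 24 + 28 = 52°C
Mismatches (positions where the bases are not complementary): 1 (at position 9)
Effective Tm = 52 − 1×4 = 52 − 4 = 48°C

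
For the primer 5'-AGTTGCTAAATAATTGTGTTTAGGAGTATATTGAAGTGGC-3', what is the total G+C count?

13

Scanning the sequence gives C=2, G=11, T=15, A=12.
G+C = 11 + 2 = 13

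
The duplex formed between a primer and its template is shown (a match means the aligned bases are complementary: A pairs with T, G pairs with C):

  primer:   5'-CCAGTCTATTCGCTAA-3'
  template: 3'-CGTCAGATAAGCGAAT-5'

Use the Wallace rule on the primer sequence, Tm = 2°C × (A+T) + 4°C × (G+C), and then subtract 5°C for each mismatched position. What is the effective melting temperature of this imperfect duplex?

36°C

Primer base counts: A=4, T=5, G=2, C=5 → A+T=9, G+C=7
Perfect-match Tm = 2(9) + 4(7) = 18 + 28 = 46°C
Mismatches (positions where the bases are not complementary): 2 (at positions 1, 15)
Effective Tm = 46 − 2×5 = 46 − 10 = 36°C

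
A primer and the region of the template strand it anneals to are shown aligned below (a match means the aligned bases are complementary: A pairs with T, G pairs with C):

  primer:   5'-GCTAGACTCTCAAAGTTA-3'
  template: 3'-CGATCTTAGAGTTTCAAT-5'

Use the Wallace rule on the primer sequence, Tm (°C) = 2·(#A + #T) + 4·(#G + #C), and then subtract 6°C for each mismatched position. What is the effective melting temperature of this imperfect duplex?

44°C

Primer base counts: A=6, T=5, G=3, C=4 → A+T=11, G+C=7
Perfect-match Tm = 2(11) + 4(7) = 22 + 28 = 50°C
Mismatches (positions where the bases are not complementary): 1 (at position 7)
Effective Tm = 50 − 1×6 = 50 − 6 = 44°C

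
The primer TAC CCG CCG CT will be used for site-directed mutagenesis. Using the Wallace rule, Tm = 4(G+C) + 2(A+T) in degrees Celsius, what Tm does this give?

38°C

Base counts: G=2, C=6, T=2, A=1
So N_AT = 3 and N_GC = 8.
Tm = 4·8 + 2·3 = 32 + 6 = 38°C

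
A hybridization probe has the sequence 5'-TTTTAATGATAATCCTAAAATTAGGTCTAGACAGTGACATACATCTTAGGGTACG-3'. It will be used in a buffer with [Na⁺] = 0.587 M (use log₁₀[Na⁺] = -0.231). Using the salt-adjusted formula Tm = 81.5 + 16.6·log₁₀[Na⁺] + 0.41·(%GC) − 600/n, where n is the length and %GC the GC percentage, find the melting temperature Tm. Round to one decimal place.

80.2°C

Length n = 55. Base counts: A=19, G=10, C=8, T=18
G+C = 18, so %GC = 18/55 × 100 = 32.727%
Salt term: 16.6 × (-0.231) = -3.835
GC term: 0.41 × 32.727 = 13.418; length term: −600/55 = −10.909
Tm = 81.5 + (-3.835) + 13.418 − 10.909 = 80.174 → 80.2°C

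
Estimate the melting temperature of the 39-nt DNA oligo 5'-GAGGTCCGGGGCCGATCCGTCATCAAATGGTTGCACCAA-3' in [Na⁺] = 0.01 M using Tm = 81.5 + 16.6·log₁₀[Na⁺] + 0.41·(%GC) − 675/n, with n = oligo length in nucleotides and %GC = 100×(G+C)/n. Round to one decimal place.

55.2°C

Length n = 39. Scanning the sequence gives C=11, T=7, G=12, A=9.
G+C = 23, so %GC = 23/39 × 100 = 58.974%
Salt term: 16.6 × (-2) = -33.2
GC term: 0.41 × 58.974 = 24.179; length term: −675/39 = −17.308
Tm = 81.5 + (-33.2) + 24.179 − 17.308 = 55.171 → 55.2°C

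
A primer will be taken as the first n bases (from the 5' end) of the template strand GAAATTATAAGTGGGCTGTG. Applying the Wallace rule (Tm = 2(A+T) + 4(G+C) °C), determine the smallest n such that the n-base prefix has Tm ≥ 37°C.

n = 15

First 14 bases: GAAATTATAAGTGG → Tm = 36°C (< 37°C)
First 15 bases: GAAATTATAAGTGGG → Tm = 40°C (≥ 37°C)
Each additional base adds 2°C (A/T) or 4°C (G/C), so Tm is non-decreasing in n; n = 15 is the first length to reach 37°C.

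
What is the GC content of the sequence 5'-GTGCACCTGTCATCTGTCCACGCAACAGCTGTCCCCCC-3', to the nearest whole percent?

63%

Counting bases: A=6, G=7, C=17, T=8
G+C = 7 + 17 = 24 out of 38 bases
%GC = 24/38 × 100 = 63.16% ≈ 63%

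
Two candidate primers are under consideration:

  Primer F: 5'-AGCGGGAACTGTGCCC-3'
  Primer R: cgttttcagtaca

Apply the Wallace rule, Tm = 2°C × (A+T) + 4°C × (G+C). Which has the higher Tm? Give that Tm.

Primer F: A+T=5, G+C=11 → Tm = 2(5)+4(11) = 54°C
Primer R: A+T=8, G+C=5 → Tm = 2(8)+4(5) = 36°C
54°C vs 36°C → primer F is higher.

Primer F, 54°C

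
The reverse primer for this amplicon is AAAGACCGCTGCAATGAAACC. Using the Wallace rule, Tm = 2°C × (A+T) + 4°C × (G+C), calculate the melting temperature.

62°C

Base counts: A=9, T=2, G=4, C=6
A+T = 11, G+C = 10
Tm = 2×11 + 4×10 = 62°C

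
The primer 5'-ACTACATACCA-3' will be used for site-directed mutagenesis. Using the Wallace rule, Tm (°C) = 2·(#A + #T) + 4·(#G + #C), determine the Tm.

30°C

Scanning the sequence gives A=5, T=2, G=0, C=4.
A+T = 7, G+C = 4
Tm = 4·4 + 2·7 = 16 + 14 = 30°C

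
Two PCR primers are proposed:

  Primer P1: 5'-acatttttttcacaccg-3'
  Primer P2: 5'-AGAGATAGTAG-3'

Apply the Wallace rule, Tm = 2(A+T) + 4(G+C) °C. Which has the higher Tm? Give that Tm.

Primer P1: A+T=11, G+C=6 → Tm = 2(11)+4(6) = 46°C
Primer P2: A+T=7, G+C=4 → Tm = 2(7)+4(4) = 30°C
46°C vs 30°C → primer P1 is higher.

Primer P1, 46°C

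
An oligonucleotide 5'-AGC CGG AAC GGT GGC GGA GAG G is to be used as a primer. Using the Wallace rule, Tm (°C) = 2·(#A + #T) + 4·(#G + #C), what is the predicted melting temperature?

76°C

T=1, C=4, G=12, A=5
So N_AT = 6 and N_GC = 16.
Tm = 2×6 + 4×16 = 76°C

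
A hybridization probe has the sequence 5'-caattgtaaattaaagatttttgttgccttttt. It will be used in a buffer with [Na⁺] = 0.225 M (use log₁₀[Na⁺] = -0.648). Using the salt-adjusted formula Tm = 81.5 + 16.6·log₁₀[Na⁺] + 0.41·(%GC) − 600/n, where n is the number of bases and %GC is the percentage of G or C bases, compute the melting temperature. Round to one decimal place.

61.3°C

Length n = 33. C=3, T=17, G=4, A=9
G+C = 7, so %GC = 7/33 × 100 = 21.212%
Salt term: 16.6 × (-0.648) = -10.757
GC term: 0.41 × 21.212 = 8.697; length term: −600/33 = −18.182
Tm = 81.5 + (-10.757) + 8.697 − 18.182 = 61.258 → 61.3°C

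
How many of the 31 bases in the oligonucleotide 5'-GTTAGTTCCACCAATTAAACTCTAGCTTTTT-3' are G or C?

10

Counting bases: G=3, A=8, T=13, C=7
G+C = 3 + 7 = 10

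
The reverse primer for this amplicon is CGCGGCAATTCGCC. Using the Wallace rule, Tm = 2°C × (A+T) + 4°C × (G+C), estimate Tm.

48°C

Scanning the sequence gives T=2, G=4, C=6, A=2.
A+T = 4, G+C = 10
Tm = 4·10 + 2·4 = 40 + 8 = 48°C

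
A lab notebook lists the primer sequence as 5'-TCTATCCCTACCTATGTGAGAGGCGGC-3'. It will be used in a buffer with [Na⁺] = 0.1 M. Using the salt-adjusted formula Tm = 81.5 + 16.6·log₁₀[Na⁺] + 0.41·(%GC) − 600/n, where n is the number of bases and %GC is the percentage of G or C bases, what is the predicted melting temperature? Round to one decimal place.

65.5°C

Length n = 27. Scanning the sequence gives A=5, T=7, G=7, C=8.
G+C = 15, so %GC = 15/27 × 100 = 55.556%
Salt term: 16.6 × (-1) = -16.6
GC term: 0.41 × 55.556 = 22.778; length term: −600/27 = −22.222
Tm = 81.5 + (-16.6) + 22.778 − 22.222 = 65.456 → 65.5°C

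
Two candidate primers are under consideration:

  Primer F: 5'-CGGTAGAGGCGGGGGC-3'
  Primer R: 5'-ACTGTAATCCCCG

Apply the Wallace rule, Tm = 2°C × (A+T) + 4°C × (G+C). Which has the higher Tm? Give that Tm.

Primer F: A+T=3, G+C=13 → Tm = 2(3)+4(13) = 58°C
Primer R: A+T=6, G+C=7 → Tm = 2(6)+4(7) = 40°C
58°C vs 40°C → primer F is higher.

Primer F, 58°C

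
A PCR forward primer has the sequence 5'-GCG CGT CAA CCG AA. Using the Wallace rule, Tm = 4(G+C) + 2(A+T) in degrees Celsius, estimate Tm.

Scanning the sequence gives G=4, C=5, A=4, T=1.
A+T = 5, G+C = 9
Tm = 2(5) + 4(9) = 10 + 36 = 46°C

46°C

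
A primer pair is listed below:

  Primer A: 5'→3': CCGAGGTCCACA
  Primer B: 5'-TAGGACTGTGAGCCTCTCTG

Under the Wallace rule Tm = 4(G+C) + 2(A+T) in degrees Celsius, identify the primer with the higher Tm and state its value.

Primer A: A+T=4, G+C=8 → Tm = 2(4)+4(8) = 40°C
Primer B: A+T=9, G+C=11 → Tm = 2(9)+4(11) = 62°C
40°C vs 62°C → primer B is higher.

Primer B, 62°C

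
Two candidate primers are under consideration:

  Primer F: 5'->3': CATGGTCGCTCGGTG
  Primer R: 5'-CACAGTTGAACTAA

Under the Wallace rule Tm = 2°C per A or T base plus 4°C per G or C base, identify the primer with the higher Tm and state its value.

Primer F, 50°C

Primer F: A+T=5, G+C=10 → Tm = 2(5)+4(10) = 50°C
Primer R: A+T=9, G+C=5 → Tm = 2(9)+4(5) = 38°C
50°C vs 38°C → primer F is higher.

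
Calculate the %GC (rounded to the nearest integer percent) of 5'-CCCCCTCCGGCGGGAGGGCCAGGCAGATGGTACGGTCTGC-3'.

75%

Base counts: T=5, G=16, C=14, A=5
G+C = 16 + 14 = 30 out of 40 bases
%GC = 30/40 × 100 = 75% ≈ 75%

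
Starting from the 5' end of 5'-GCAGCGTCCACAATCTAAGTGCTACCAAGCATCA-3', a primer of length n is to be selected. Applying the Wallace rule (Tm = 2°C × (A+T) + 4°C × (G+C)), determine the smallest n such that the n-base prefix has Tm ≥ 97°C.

First 32 bases: GCAGCGTCCACAATCTAAGTGCTACCAAGCAT → Tm = 96°C (< 97°C)
First 33 bases: GCAGCGTCCACAATCTAAGTGCTACCAAGCATC → Tm = 100°C (≥ 97°C)
Each additional base adds 2°C (A/T) or 4°C (G/C), so Tm is non-decreasing in n; n = 33 is the first length to reach 97°C.

n = 33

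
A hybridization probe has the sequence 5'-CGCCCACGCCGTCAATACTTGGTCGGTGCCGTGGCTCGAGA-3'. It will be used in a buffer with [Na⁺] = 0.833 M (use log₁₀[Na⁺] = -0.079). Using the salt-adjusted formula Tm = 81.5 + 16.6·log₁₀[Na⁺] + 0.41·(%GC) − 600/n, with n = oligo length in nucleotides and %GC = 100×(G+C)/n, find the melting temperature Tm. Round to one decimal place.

Length n = 41. T=8, C=14, A=6, G=13
G+C = 27, so %GC = 27/41 × 100 = 65.854%
Salt term: 16.6 × (-0.079) = -1.311
GC term: 0.41 × 65.854 = 27; length term: −600/41 = −14.634
Tm = 81.5 + (-1.311) + 27 − 14.634 = 92.555 → 92.6°C

92.6°C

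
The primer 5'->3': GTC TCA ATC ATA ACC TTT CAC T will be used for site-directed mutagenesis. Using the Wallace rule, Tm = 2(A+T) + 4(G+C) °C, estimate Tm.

Base counts: G=1, T=8, C=7, A=6
A+T = 14, G+C = 8
Tm = 4·8 + 2·14 = 32 + 28 = 60°C

60°C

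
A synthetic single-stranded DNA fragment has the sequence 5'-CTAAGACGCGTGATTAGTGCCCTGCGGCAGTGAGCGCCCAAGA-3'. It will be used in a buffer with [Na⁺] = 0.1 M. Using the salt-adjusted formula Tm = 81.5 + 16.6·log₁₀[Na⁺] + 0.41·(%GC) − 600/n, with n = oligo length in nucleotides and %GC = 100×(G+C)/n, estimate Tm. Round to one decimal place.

75.7°C

Length n = 43. G=14, T=7, C=12, A=10
G+C = 26, so %GC = 26/43 × 100 = 60.465%
Salt term: 16.6 × (-1) = -16.6
GC term: 0.41 × 60.465 = 24.791; length term: −600/43 = −13.953
Tm = 81.5 + (-16.6) + 24.791 − 13.953 = 75.738 → 75.7°C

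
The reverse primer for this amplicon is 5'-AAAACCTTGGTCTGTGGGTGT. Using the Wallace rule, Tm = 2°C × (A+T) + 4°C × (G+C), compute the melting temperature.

62°C

Base counts: C=3, A=4, T=7, G=7
So N_AT = 11 and N_GC = 10.
Tm = 2×11 + 4×10 = 62°C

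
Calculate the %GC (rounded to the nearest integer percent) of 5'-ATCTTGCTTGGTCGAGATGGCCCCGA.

58%

Counting bases: C=7, G=8, A=4, T=7
G+C = 8 + 7 = 15 out of 26 bases
%GC = 15/26 × 100 = 57.69% ≈ 58%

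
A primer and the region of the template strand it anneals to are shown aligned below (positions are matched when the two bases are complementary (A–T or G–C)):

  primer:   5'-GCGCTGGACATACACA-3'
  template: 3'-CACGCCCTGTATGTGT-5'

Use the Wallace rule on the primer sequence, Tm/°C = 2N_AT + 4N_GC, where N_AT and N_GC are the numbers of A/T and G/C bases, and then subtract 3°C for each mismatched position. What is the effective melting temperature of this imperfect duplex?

Primer base counts: A=5, T=2, G=4, C=5 → A+T=7, G+C=9
Perfect-match Tm = 2(7) + 4(9) = 14 + 36 = 50°C
Mismatches (positions where the bases are not complementary): 2 (at positions 2, 5)
Effective Tm = 50 − 2×3 = 50 − 6 = 44°C

44°C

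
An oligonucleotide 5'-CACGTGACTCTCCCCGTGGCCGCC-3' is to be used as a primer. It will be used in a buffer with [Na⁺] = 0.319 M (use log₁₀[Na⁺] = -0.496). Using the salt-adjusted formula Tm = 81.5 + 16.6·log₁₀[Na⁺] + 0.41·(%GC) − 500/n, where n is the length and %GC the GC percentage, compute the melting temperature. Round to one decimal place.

Length n = 24. Base counts: G=6, C=12, T=4, A=2
G+C = 18, so %GC = 18/24 × 100 = 75%
Salt term: 16.6 × (-0.496) = -8.234
GC term: 0.41 × 75 = 30.75; length term: −500/24 = −20.833
Tm = 81.5 + (-8.234) + 30.75 − 20.833 = 83.183 → 83.2°C

83.2°C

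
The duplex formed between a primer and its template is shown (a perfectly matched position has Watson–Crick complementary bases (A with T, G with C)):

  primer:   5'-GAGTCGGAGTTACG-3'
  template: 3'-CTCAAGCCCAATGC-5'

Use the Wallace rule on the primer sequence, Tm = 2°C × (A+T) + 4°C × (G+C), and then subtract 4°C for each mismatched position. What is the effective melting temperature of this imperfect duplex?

32°C

Primer base counts: A=3, T=3, G=6, C=2 → A+T=6, G+C=8
Perfect-match Tm = 2(6) + 4(8) = 12 + 32 = 44°C
Mismatches (positions where the bases are not complementary): 3 (at positions 5, 6, 8)
Effective Tm = 44 − 3×4 = 44 − 12 = 32°C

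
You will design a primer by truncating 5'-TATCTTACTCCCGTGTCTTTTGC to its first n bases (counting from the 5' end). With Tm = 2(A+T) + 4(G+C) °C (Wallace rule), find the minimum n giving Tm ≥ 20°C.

First 7 bases: TATCTTA → Tm = 16°C (< 20°C)
First 8 bases: TATCTTAC → Tm = 20°C (≥ 20°C)
Since every base adds ≥2°C, Tm only increases with n, so the threshold is first crossed at n = 8.

n = 8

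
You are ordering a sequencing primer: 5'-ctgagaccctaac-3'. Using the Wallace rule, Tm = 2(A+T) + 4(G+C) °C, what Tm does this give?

Scanning the sequence gives T=2, A=4, G=2, C=5.
So N_AT = 6 and N_GC = 7.
Tm = 4·7 + 2·6 = 28 + 12 = 40°C

40°C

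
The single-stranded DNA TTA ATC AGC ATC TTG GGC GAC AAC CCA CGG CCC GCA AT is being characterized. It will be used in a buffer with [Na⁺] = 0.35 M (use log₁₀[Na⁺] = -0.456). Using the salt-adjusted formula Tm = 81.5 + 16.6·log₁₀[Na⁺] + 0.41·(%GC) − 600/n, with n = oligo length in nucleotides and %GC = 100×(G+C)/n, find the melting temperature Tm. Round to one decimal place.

80.8°C

Length n = 38. Counting bases: A=10, C=13, T=7, G=8
G+C = 21, so %GC = 21/38 × 100 = 55.263%
Salt term: 16.6 × (-0.456) = -7.57
GC term: 0.41 × 55.263 = 22.658; length term: −600/38 = −15.789
Tm = 81.5 + (-7.57) + 22.658 − 15.789 = 80.799 → 80.8°C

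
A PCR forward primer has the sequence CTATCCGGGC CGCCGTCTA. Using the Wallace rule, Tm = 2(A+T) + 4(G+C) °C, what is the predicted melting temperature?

64°C

G=5, T=4, C=8, A=2
A+T = 6, G+C = 13
Tm = 2×6 + 4×13 = 64°C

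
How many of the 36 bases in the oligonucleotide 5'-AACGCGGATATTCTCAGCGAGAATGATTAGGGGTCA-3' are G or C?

17

A=11, C=6, T=8, G=11
Total G or C: 11 + 6 = 17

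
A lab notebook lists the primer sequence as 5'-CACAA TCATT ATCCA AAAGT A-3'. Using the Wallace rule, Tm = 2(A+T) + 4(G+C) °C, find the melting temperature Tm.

A=10, C=5, G=1, T=5
A+T = 15, G+C = 6
Tm = 2(15) + 4(6) = 30 + 24 = 54°C

54°C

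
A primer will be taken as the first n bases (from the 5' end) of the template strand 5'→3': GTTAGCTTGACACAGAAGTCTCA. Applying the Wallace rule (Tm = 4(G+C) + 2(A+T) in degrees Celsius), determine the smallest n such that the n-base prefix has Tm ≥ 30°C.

First 10 bases: GTTAGCTTGA → Tm = 28°C (< 30°C)
First 11 bases: GTTAGCTTGAC → Tm = 32°C (≥ 30°C)
Each additional base adds 2°C (A/T) or 4°C (G/C), so Tm is non-decreasing in n; n = 11 is the first length to reach 30°C.

n = 11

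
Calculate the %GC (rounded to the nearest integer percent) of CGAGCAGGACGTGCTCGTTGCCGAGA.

C=7, A=5, T=4, G=10
G+C = 10 + 7 = 17 out of 26 bases
%GC = 17/26 × 100 = 65.38% ≈ 65%

65%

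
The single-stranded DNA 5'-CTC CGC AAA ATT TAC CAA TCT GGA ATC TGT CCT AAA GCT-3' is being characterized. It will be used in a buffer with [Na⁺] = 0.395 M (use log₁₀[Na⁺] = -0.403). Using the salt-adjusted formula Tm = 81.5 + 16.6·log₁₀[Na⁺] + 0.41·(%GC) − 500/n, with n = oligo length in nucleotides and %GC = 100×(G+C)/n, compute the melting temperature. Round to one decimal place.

Length n = 39. Base counts: G=5, C=11, A=12, T=11
G+C = 16, so %GC = 16/39 × 100 = 41.026%
Salt term: 16.6 × (-0.403) = -6.69
GC term: 0.41 × 41.026 = 16.821; length term: −500/39 = −12.821
Tm = 81.5 + (-6.69) + 16.821 − 12.821 = 78.81 → 78.8°C

78.8°C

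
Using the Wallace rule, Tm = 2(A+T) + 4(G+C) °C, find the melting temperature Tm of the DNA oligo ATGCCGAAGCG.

Base counts: C=3, T=1, G=4, A=3
A+T = 4, G+C = 7
Tm = 4·7 + 2·4 = 28 + 8 = 36°C

36°C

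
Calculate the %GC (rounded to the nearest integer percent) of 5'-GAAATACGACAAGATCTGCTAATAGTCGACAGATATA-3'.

Counting bases: C=6, T=8, A=16, G=7
G+C = 7 + 6 = 13 out of 37 bases
%GC = 13/37 × 100 = 35.14% ≈ 35%

35%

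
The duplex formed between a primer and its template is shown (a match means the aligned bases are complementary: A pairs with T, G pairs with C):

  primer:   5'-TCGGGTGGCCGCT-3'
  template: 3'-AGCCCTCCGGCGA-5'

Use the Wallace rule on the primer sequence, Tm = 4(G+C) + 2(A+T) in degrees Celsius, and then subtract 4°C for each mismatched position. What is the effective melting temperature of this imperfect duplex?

Primer base counts: A=0, T=3, G=6, C=4 → A+T=3, G+C=10
Perfect-match Tm = 2(3) + 4(10) = 6 + 40 = 46°C
Mismatches (positions where the bases are not complementary): 1 (at position 6)
Effective Tm = 46 − 1×4 = 46 − 4 = 42°C

42°C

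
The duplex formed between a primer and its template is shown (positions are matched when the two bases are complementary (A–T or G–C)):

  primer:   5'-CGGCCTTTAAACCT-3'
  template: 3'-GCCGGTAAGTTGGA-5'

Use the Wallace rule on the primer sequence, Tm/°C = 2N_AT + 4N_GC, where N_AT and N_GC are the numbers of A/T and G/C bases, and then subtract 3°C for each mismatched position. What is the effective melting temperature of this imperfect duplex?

Primer base counts: A=3, T=4, G=2, C=5 → A+T=7, G+C=7
Perfect-match Tm = 2(7) + 4(7) = 14 + 28 = 42°C
Mismatches (positions where the bases are not complementary): 2 (at positions 6, 9)
Effective Tm = 42 − 2×3 = 42 − 6 = 36°C

36°C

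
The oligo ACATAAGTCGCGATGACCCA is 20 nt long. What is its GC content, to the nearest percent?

G=4, A=7, T=3, C=6
G+C = 4 + 6 = 10 out of 20 bases
%GC = 10/20 × 100 = 50% ≈ 50%

50%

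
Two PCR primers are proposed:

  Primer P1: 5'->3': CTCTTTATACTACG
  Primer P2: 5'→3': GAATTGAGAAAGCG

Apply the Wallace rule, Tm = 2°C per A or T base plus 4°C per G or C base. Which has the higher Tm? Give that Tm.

Primer P1: A+T=9, G+C=5 → Tm = 2(9)+4(5) = 38°C
Primer P2: A+T=8, G+C=6 → Tm = 2(8)+4(6) = 40°C
38°C vs 40°C → primer P2 is higher.

Primer P2, 40°C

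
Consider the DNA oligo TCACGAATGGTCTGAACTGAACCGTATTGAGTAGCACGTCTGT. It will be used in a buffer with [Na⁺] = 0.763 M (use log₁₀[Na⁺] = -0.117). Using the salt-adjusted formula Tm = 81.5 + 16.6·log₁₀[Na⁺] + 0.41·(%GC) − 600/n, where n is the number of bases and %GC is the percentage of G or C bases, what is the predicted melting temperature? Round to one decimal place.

Length n = 43. Scanning the sequence gives T=12, C=9, A=11, G=11.
G+C = 20, so %GC = 20/43 × 100 = 46.512%
Salt term: 16.6 × (-0.117) = -1.942
GC term: 0.41 × 46.512 = 19.07; length term: −600/43 = −13.953
Tm = 81.5 + (-1.942) + 19.07 − 13.953 = 84.675 → 84.7°C

84.7°C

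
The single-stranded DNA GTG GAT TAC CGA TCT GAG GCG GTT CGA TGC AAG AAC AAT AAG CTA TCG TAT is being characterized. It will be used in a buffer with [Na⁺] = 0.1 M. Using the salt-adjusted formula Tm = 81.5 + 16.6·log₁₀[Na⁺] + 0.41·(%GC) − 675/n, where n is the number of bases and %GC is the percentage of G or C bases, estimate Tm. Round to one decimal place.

Length n = 51. Counting bases: G=14, T=13, A=15, C=9
G+C = 23, so %GC = 23/51 × 100 = 45.098%
Salt term: 16.6 × (-1) = -16.6
GC term: 0.41 × 45.098 = 18.49; length term: −675/51 = −13.235
Tm = 81.5 + (-16.6) + 18.49 − 13.235 = 70.155 → 70.2°C

70.2°C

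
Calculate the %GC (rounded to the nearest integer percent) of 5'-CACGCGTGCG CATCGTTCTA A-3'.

T=5, G=5, C=7, A=4
G+C = 5 + 7 = 12 out of 21 bases
%GC = 12/21 × 100 = 57.14% ≈ 57%

57%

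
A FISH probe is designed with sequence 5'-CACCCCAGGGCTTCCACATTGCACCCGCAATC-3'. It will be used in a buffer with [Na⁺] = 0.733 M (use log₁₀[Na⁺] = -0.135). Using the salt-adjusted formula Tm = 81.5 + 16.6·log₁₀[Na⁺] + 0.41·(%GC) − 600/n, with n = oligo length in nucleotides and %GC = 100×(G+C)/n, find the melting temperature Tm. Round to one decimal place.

86.1°C

Length n = 32. Scanning the sequence gives G=5, C=15, A=7, T=5.
G+C = 20, so %GC = 20/32 × 100 = 62.5%
Salt term: 16.6 × (-0.135) = -2.241
GC term: 0.41 × 62.5 = 25.625; length term: −600/32 = −18.75
Tm = 81.5 + (-2.241) + 25.625 − 18.75 = 86.134 → 86.1°C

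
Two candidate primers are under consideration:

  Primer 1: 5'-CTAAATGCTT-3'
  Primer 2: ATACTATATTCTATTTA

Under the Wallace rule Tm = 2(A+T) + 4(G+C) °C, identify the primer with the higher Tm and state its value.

Primer 1: A+T=7, G+C=3 → Tm = 2(7)+4(3) = 26°C
Primer 2: A+T=15, G+C=2 → Tm = 2(15)+4(2) = 38°C
26°C vs 38°C → primer 2 is higher.

Primer 2, 38°C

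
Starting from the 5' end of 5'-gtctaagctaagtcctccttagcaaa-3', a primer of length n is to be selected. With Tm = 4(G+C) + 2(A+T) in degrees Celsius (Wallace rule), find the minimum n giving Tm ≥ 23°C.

n = 8

First 7 bases: GTCTAAG → Tm = 20°C (< 23°C)
First 8 bases: GTCTAAGC → Tm = 24°C (≥ 23°C)
Since every base adds ≥2°C, Tm only increases with n, so the threshold is first crossed at n = 8.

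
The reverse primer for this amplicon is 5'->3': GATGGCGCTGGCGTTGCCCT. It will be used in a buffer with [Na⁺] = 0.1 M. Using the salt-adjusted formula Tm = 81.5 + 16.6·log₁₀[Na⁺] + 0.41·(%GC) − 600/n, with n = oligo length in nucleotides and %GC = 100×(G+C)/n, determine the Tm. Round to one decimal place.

63.6°C

Length n = 20. G=8, A=1, T=5, C=6
G+C = 14, so %GC = 14/20 × 100 = 70%
Salt term: 16.6 × (-1) = -16.6
GC term: 0.41 × 70 = 28.7; length term: −600/20 = −30
Tm = 81.5 + (-16.6) + 28.7 − 30 = 63.6 → 63.6°C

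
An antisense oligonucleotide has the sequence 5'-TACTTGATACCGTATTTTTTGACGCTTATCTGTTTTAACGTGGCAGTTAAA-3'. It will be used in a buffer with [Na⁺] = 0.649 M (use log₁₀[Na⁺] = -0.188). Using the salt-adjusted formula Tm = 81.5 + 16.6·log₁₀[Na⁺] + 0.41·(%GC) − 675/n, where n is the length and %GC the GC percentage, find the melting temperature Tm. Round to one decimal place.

78.8°C

Length n = 51. Base counts: C=8, G=9, T=22, A=12
G+C = 17, so %GC = 17/51 × 100 = 33.333%
Salt term: 16.6 × (-0.188) = -3.121
GC term: 0.41 × 33.333 = 13.667; length term: −675/51 = −13.235
Tm = 81.5 + (-3.121) + 13.667 − 13.235 = 78.811 → 78.8°C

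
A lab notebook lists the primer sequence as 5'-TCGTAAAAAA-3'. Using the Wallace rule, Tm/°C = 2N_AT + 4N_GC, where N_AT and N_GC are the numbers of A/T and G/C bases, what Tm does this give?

Base counts: C=1, G=1, A=6, T=2
So N_AT = 8 and N_GC = 2.
Tm = 4·2 + 2·8 = 8 + 16 = 24°C

24°C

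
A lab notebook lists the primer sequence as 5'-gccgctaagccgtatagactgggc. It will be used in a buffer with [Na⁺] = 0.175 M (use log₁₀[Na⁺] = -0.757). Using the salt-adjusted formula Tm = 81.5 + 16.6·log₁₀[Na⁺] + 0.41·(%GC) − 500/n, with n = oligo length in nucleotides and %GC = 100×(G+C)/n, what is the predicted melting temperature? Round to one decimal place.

73.7°C

Length n = 24. C=7, T=4, A=5, G=8
G+C = 15, so %GC = 15/24 × 100 = 62.5%
Salt term: 16.6 × (-0.757) = -12.566
GC term: 0.41 × 62.5 = 25.625; length term: −500/24 = −20.833
Tm = 81.5 + (-12.566) + 25.625 − 20.833 = 73.726 → 73.7°C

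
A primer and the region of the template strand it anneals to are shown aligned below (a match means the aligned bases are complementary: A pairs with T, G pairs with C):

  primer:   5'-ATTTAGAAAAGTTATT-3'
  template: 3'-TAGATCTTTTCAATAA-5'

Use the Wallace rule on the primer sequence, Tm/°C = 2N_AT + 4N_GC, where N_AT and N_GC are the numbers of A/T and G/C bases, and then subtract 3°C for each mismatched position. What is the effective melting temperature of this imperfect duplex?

Primer base counts: A=7, T=7, G=2, C=0 → A+T=14, G+C=2
Perfect-match Tm = 2(14) + 4(2) = 28 + 8 = 36°C
Mismatches (positions where the bases are not complementary): 1 (at position 3)
Effective Tm = 36 − 1×3 = 36 − 3 = 33°C

33°C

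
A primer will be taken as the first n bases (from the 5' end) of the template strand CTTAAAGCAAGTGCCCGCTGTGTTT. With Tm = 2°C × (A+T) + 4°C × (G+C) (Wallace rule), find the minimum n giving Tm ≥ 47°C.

First 15 bases: CTTAAAGCAAGTGCC → Tm = 44°C (< 47°C)
First 16 bases: CTTAAAGCAAGTGCCC → Tm = 48°C (≥ 47°C)
Since every base adds ≥2°C, Tm only increases with n, so the threshold is first crossed at n = 16.

n = 16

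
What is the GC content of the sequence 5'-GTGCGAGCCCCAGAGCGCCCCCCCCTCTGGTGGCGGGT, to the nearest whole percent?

79%

Scanning the sequence gives T=5, C=16, G=14, A=3.
G+C = 14 + 16 = 30 out of 38 bases
%GC = 30/38 × 100 = 78.95% ≈ 79%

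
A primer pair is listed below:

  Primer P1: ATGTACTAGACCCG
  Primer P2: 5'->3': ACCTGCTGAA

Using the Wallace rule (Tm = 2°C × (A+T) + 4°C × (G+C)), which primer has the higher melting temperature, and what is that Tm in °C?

Primer P1: A+T=7, G+C=7 → Tm = 2(7)+4(7) = 42°C
Primer P2: A+T=5, G+C=5 → Tm = 2(5)+4(5) = 30°C
42°C vs 30°C → primer P1 is higher.

Primer P1, 42°C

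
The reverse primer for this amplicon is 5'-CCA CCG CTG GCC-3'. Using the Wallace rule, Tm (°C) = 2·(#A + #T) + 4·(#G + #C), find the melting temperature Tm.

G=3, T=1, C=7, A=1
AT pairs contribute 2, GC pairs contribute 10.
Tm = 4·10 + 2·2 = 40 + 4 = 44°C

44°C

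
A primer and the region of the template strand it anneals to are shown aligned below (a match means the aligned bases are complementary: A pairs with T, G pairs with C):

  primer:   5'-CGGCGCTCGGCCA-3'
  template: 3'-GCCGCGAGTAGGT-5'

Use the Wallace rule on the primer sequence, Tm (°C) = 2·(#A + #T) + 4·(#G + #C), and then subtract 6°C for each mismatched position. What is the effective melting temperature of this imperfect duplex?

Primer base counts: A=1, T=1, G=5, C=6 → A+T=2, G+C=11
Perfect-match Tm = 2(2) + 4(11) = 4 + 44 = 48°C
Mismatches (positions where the bases are not complementary): 2 (at positions 9, 10)
Effective Tm = 48 − 2×6 = 48 − 12 = 36°C

36°C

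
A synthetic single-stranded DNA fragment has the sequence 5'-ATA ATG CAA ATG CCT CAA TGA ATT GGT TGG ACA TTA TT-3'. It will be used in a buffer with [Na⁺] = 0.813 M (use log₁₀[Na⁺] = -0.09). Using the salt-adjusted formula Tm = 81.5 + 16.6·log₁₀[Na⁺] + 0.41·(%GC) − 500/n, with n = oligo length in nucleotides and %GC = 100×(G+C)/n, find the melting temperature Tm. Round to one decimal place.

79.8°C

Length n = 38. Base counts: C=5, G=7, T=13, A=13
G+C = 12, so %GC = 12/38 × 100 = 31.579%
Salt term: 16.6 × (-0.09) = -1.494
GC term: 0.41 × 31.579 = 12.947; length term: −500/38 = −13.158
Tm = 81.5 + (-1.494) + 12.947 − 13.158 = 79.795 → 79.8°C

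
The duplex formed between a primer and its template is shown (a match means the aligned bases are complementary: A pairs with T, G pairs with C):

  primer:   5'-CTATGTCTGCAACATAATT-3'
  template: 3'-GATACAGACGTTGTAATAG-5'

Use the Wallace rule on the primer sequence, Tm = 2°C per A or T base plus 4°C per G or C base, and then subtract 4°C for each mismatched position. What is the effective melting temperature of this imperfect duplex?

42°C

Primer base counts: A=6, T=7, G=2, C=4 → A+T=13, G+C=6
Perfect-match Tm = 2(13) + 4(6) = 26 + 24 = 50°C
Mismatches (positions where the bases are not complementary): 2 (at positions 16, 19)
Effective Tm = 50 − 2×4 = 50 − 8 = 42°C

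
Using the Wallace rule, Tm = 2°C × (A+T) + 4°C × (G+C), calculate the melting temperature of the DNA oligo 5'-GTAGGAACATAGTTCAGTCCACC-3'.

Scanning the sequence gives A=7, C=6, T=5, G=5.
AT pairs contribute 12, GC pairs contribute 11.
Tm = 2×12 + 4×11 = 68°C

68°C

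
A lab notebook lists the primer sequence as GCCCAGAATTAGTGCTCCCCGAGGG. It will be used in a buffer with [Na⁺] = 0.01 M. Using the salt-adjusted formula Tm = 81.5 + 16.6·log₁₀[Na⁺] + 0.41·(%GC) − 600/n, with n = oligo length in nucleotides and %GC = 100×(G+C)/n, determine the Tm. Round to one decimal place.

Length n = 25. Counting bases: G=8, A=5, C=8, T=4
G+C = 16, so %GC = 16/25 × 100 = 64%
Salt term: 16.6 × (-2) = -33.2
GC term: 0.41 × 64 = 26.24; length term: −600/25 = −24
Tm = 81.5 + (-33.2) + 26.24 − 24 = 50.54 → 50.5°C

50.5°C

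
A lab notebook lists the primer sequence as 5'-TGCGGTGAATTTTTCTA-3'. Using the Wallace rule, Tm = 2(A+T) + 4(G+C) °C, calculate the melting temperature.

Counting bases: C=2, G=4, A=3, T=8
A+T = 11, G+C = 6
Tm = 2(11) + 4(6) = 22 + 24 = 46°C

46°C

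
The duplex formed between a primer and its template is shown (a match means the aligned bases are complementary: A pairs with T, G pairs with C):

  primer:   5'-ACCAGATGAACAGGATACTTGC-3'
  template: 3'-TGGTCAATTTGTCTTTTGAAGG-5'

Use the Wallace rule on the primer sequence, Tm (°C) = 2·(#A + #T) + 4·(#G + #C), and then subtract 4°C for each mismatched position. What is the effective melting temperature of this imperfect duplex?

Primer base counts: A=8, T=4, G=5, C=5 → A+T=12, G+C=10
Perfect-match Tm = 2(12) + 4(10) = 24 + 40 = 64°C
Mismatches (positions where the bases are not complementary): 5 (at positions 6, 8, 14, 16, 21)
Effective Tm = 64 − 5×4 = 64 − 20 = 44°C

44°C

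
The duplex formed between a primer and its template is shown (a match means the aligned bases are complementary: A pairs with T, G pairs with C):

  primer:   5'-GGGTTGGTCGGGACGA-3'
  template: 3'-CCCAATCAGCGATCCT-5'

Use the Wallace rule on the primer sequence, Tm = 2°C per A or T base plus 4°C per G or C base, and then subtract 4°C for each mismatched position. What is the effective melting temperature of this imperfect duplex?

Primer base counts: A=2, T=3, G=9, C=2 → A+T=5, G+C=11
Perfect-match Tm = 2(5) + 4(11) = 10 + 44 = 54°C
Mismatches (positions where the bases are not complementary): 4 (at positions 6, 11, 12, 14)
Effective Tm = 54 − 4×4 = 54 − 16 = 38°C

38°C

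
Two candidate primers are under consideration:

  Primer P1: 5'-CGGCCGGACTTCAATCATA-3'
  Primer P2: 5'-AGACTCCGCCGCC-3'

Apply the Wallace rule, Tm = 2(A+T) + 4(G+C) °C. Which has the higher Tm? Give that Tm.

Primer P1, 58°C

Primer P1: A+T=9, G+C=10 → Tm = 2(9)+4(10) = 58°C
Primer P2: A+T=3, G+C=10 → Tm = 2(3)+4(10) = 46°C
58°C vs 46°C → primer P1 is higher.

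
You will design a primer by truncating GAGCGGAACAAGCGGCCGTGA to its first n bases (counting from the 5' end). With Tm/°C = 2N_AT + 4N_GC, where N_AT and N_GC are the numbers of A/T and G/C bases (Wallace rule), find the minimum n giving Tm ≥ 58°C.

n = 17

First 16 bases: GAGCGGAACAAGCGGC → Tm = 54°C (< 58°C)
First 17 bases: GAGCGGAACAAGCGGCC → Tm = 58°C (≥ 58°C)
Each additional base adds 2°C (A/T) or 4°C (G/C), so Tm is non-decreasing in n; n = 17 is the first length to reach 58°C.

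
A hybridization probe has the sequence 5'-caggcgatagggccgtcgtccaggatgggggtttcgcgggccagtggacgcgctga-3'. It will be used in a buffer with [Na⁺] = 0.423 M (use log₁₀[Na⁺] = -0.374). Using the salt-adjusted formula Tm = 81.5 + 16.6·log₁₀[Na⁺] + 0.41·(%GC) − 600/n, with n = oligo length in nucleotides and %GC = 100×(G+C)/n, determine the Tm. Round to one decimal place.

Length n = 56. Base counts: A=8, T=9, C=14, G=25
G+C = 39, so %GC = 39/56 × 100 = 69.643%
Salt term: 16.6 × (-0.374) = -6.208
GC term: 0.41 × 69.643 = 28.554; length term: −600/56 = −10.714
Tm = 81.5 + (-6.208) + 28.554 − 10.714 = 93.132 → 93.1°C

93.1°C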